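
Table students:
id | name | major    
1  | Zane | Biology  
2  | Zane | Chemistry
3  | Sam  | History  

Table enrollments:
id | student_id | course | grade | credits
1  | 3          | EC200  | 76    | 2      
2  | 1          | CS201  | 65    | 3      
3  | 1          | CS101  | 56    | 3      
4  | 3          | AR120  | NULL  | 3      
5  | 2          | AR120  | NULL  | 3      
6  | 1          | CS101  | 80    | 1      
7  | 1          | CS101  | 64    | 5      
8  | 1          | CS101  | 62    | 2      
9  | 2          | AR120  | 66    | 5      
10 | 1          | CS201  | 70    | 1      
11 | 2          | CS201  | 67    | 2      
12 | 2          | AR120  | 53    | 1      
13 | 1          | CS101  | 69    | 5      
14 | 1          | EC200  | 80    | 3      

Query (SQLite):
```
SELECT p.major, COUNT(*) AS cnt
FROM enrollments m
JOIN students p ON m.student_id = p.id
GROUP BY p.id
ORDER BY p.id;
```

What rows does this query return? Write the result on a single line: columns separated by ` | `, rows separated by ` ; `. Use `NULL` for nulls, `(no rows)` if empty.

Biology | 8 ; Chemistry | 4 ; History | 2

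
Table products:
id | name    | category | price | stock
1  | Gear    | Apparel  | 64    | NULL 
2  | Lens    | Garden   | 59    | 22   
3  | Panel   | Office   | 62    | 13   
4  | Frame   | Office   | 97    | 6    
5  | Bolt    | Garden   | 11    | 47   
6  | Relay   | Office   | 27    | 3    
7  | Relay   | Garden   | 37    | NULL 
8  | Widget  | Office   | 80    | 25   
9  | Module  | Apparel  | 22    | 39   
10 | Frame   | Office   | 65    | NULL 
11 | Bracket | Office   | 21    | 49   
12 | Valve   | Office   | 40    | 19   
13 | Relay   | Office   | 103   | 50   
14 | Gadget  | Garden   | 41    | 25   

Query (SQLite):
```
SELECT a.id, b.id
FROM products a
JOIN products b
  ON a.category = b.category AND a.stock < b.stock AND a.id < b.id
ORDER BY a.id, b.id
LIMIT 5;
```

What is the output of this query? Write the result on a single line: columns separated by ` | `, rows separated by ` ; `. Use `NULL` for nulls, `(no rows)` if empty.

2 | 5 ; 2 | 14 ; 3 | 8 ; 3 | 11 ; 3 | 12

Pairs (a,b) with same category, a.stock < b.stock, a.id < b.id.
category groups: Apparel:{1,9} Garden:{2,5,7,14} Office:{3,4,6,8,10,11,12,13}
Ordered by (a.id, b.id); first 5.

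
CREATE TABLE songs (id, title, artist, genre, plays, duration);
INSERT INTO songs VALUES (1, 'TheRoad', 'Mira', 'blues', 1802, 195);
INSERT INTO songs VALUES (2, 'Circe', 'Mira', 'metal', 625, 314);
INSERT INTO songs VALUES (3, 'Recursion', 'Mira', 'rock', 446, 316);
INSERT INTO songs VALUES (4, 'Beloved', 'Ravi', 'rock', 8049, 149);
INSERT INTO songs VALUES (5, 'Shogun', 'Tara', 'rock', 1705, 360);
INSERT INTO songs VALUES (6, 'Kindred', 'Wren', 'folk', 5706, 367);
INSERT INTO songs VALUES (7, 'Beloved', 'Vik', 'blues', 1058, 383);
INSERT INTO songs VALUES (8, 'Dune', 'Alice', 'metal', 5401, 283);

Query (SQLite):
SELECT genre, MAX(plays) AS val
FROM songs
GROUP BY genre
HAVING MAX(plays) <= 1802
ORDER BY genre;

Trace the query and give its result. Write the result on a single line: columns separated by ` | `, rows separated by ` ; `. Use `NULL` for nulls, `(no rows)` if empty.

blues | 1802

Partition songs by genre; compute MAX(plays) within each group.
HAVING: keep groups where MAX(plays) <= 1802.
  blues: ids {1, 7} → MAX(plays)=1802
  folk: ids {6} → MAX(plays)=5706
  metal: ids {2, 8} → MAX(plays)=5401
  rock: ids {3, 4, 5} → MAX(plays)=8049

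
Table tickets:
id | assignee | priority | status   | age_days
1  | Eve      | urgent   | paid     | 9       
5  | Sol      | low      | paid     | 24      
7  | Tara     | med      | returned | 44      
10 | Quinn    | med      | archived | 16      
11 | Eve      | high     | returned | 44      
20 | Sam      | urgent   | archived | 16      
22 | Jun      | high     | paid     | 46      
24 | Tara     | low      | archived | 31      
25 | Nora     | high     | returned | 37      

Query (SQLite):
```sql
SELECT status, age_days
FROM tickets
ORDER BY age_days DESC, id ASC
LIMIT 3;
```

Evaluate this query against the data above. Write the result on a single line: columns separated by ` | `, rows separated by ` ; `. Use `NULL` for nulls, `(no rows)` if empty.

Sort by age_days desc, tiebreak id asc: (46, id=22), (44, id=7), (44, id=11), (37, id=25), (31, id=24), (24, id=5) …. Take first 3.

paid | 46 ; returned | 44 ; returned | 44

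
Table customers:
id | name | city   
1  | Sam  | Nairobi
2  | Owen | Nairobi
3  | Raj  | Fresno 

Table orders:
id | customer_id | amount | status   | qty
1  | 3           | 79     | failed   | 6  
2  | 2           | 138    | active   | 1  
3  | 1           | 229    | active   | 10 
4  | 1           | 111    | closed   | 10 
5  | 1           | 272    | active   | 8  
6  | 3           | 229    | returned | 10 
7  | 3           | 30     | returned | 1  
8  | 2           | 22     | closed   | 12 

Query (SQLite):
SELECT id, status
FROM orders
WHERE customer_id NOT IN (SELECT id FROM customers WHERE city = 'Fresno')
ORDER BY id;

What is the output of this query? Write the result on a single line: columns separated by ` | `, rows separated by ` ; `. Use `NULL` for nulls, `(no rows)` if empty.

Inner query: customers.id where city = 'Fresno'.
Outer: keep orders rows whose customer_id is not in that set.
Inner query → {3}

2 | active ; 3 | active ; 4 | closed ; 5 | active ; 8 | closed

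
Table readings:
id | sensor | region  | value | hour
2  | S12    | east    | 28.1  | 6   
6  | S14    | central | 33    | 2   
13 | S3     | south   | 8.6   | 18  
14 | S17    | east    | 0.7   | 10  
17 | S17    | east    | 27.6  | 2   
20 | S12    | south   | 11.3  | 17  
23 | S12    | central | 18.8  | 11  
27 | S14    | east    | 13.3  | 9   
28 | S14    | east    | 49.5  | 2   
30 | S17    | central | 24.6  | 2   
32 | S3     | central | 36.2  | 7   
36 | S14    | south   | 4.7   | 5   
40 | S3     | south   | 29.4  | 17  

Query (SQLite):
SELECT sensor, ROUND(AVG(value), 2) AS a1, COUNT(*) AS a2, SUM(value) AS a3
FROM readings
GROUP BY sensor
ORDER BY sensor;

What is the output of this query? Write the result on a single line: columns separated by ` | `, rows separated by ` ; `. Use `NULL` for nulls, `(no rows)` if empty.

Group readings by sensor.
Per group compute: ROUND(AVG(value), 2), COUNT(*), SUM(value).
  S12: ids {2, 20, 23} → ROUND(AVG(value), 2)=19.4, COUNT(*)=3, SUM(value)=58.2
  S14: ids {6, 27, 28, 36} → ROUND(AVG(value), 2)=25.13, COUNT(*)=4, SUM(value)=100.5
  S17: ids {14, 17, 30} → ROUND(AVG(value), 2)=17.63, COUNT(*)=3, SUM(value)=52.9
  S3: ids {13, 32, 40} → ROUND(AVG(value), 2)=24.73, COUNT(*)=3, SUM(value)=74.2

S12 | 19.4 | 3 | 58.2 ; S14 | 25.13 | 4 | 100.5 ; S17 | 17.63 | 3 | 52.9 ; S3 | 24.73 | 3 | 74.2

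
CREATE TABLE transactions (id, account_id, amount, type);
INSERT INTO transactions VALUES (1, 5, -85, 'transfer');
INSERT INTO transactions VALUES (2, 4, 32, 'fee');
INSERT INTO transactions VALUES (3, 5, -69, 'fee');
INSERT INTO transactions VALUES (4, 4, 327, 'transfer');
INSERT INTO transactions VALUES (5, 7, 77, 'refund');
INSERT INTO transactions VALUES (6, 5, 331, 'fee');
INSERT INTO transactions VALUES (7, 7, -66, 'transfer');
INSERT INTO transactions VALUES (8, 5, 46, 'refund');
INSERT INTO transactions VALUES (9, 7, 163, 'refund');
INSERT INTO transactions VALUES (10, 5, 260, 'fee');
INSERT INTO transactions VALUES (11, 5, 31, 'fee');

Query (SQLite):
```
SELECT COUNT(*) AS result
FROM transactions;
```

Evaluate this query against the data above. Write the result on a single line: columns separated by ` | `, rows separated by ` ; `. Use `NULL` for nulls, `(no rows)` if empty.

All amount values: [-85, 32, -69, 327, 77, 331, -66, 46, 163, 260, 31].
COUNT(*) counts rows → 11.

11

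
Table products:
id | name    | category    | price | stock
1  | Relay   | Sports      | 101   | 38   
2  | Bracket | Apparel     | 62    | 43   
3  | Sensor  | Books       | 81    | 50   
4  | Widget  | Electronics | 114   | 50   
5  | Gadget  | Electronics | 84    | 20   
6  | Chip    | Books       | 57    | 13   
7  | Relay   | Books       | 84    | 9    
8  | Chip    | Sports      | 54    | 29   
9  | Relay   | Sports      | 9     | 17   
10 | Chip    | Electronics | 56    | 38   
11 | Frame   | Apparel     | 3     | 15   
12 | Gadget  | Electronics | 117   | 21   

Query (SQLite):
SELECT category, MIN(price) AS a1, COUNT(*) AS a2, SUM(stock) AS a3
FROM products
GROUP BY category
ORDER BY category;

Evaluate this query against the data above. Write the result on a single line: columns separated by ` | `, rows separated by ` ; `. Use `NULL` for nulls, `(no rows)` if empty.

Apparel | 3 | 2 | 58 ; Books | 57 | 3 | 72 ; Electronics | 56 | 4 | 129 ; Sports | 9 | 3 | 84

Group products by category.
Per group compute: MIN(price), COUNT(*), SUM(stock).
  Apparel: ids {2, 11} → MIN(price)=3, COUNT(*)=2, SUM(stock)=58
  Books: ids {3, 6, 7} → MIN(price)=57, COUNT(*)=3, SUM(stock)=72
  Electronics: ids {4, 5, 10, 12} → MIN(price)=56, COUNT(*)=4, SUM(stock)=129
  Sports: ids {1, 8, 9} → MIN(price)=9, COUNT(*)=3, SUM(stock)=84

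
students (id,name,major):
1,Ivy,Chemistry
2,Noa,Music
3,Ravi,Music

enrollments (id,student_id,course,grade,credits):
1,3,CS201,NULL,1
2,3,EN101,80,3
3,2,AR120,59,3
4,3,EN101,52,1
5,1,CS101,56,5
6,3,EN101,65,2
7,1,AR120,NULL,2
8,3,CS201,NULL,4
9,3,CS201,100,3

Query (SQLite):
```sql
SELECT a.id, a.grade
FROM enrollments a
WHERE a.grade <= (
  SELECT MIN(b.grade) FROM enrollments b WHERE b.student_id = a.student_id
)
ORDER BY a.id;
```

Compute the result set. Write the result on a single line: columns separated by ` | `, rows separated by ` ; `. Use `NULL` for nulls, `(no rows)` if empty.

3 | 59 ; 4 | 52 ; 5 | 56

For each enrollments row a, compute MIN(grade) over rows sharing a.student_id.
Keep row a if a.grade <= that per-group MIN.
  student_id=1: MIN(grade) = 56
  student_id=2: MIN(grade) = 59
  student_id=3: MIN(grade) = 52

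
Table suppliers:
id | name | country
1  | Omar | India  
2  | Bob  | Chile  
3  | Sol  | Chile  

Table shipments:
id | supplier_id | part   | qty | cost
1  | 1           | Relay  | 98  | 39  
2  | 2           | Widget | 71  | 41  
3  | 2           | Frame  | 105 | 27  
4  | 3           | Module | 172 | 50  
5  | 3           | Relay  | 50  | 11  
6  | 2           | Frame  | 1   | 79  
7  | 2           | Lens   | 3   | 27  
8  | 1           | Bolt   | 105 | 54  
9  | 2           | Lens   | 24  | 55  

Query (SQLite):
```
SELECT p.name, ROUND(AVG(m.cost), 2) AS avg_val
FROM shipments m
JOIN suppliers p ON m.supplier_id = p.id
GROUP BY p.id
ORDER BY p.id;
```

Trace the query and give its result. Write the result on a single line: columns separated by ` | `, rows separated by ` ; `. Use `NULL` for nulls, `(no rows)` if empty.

Join each shipments row to its suppliers via supplier_id.
Group joined rows by suppliers.id; compute ROUND(AVG(m.cost), 2) per group.
  1: ids {1, 8} → ROUND(AVG(m.cost), 2)=46.5
  2: ids {2, 3, 6, 7, 9} → ROUND(AVG(m.cost), 2)=45.8
  3: ids {4, 5} → ROUND(AVG(m.cost), 2)=30.5

Omar | 46.5 ; Bob | 45.8 ; Sol | 30.5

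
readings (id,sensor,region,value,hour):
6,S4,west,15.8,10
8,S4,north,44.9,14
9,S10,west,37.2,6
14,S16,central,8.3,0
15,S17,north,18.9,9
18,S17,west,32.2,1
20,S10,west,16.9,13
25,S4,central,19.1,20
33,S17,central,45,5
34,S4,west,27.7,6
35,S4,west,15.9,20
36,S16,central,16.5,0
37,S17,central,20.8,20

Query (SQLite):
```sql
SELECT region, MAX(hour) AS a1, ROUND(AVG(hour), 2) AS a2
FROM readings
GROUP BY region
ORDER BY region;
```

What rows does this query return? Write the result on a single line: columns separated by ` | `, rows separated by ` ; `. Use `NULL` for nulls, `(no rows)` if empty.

central | 20 | 9 ; north | 14 | 11.5 ; west | 20 | 9.33

Group readings by region.
Per group compute: MAX(hour), ROUND(AVG(hour), 2).
  central: ids {14, 25, 33, 36, 37} → MAX(hour)=20, ROUND(AVG(hour), 2)=9
  north: ids {8, 15} → MAX(hour)=14, ROUND(AVG(hour), 2)=11.5
  west: ids {6, 9, 18, 20, 34, 35} → MAX(hour)=20, ROUND(AVG(hour), 2)=9.33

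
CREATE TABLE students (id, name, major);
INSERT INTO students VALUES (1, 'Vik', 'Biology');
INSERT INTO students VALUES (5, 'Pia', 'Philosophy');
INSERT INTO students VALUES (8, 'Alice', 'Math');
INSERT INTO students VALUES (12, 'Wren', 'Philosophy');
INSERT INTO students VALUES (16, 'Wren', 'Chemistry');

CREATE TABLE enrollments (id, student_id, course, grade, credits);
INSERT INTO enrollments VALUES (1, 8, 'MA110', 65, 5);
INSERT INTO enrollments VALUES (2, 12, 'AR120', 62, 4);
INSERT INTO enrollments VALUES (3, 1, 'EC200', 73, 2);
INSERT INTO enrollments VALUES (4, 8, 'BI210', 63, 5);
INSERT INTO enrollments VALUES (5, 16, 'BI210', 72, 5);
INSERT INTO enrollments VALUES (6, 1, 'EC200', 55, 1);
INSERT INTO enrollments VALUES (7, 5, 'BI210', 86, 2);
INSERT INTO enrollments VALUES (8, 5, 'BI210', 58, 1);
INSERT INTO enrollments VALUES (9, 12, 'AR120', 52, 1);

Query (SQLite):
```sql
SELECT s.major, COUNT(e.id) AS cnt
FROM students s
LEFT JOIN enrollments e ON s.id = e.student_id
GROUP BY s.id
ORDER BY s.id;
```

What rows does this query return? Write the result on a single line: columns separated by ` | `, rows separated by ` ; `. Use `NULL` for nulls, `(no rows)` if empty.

Biology | 2 ; Philosophy | 2 ; Math | 2 ; Philosophy | 2 ; Chemistry | 1

LEFT JOIN keeps every students row; unmatched ones get NULL for enrollments columns.
Group by students.id and compute COUNT(e.id). COUNT(col) of an all-NULL group is 0.
  1: ids {3, 6} → COUNT(e.id)=2
  5: ids {7, 8} → COUNT(e.id)=2
  8: ids {1, 4} → COUNT(e.id)=2
  12: ids {2, 9} → COUNT(e.id)=2
  16: ids {5} → COUNT(e.id)=1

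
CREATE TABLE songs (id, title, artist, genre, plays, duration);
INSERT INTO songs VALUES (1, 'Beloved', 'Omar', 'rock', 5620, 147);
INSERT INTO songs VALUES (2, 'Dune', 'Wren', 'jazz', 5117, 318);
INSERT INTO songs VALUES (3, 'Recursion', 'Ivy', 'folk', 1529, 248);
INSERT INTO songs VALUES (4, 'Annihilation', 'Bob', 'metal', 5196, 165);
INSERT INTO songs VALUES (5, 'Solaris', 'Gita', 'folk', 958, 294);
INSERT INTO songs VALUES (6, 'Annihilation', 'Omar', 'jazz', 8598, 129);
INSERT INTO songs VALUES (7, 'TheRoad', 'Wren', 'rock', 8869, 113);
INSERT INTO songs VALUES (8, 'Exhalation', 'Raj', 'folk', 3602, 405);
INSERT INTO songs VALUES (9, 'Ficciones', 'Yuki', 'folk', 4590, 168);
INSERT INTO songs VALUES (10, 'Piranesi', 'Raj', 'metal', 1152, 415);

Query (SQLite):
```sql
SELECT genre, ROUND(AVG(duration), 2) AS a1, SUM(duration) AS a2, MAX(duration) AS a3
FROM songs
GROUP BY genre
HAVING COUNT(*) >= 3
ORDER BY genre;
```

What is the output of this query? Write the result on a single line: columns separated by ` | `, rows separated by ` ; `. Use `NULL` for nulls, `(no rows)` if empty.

Group songs by genre.
Per group compute: ROUND(AVG(duration), 2), SUM(duration), MAX(duration).
HAVING: drop groups with fewer than 3 rows.
  folk: ids {3, 5, 8, 9} → ROUND(AVG(duration), 2)=278.75, SUM(duration)=1115, MAX(duration)=405
  jazz: ids {2, 6} → ROUND(AVG(duration), 2)=223.5, SUM(duration)=447, MAX(duration)=318
  metal: ids {4, 10} → ROUND(AVG(duration), 2)=290, SUM(duration)=580, MAX(duration)=415
  rock: ids {1, 7} → ROUND(AVG(duration), 2)=130, SUM(duration)=260, MAX(duration)=147

folk | 278.75 | 1115 | 405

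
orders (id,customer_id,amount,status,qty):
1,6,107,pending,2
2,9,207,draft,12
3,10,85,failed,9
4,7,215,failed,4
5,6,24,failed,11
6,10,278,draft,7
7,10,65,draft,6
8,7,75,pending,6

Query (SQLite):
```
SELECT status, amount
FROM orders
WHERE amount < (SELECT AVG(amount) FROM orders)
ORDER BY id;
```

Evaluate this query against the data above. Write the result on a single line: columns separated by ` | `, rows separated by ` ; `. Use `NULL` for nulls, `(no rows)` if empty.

Scalar subquery: AVG(amount) over all orders rows = 132.0.
Keep rows where amount < that value.

pending | 107 ; failed | 85 ; failed | 24 ; draft | 65 ; pending | 75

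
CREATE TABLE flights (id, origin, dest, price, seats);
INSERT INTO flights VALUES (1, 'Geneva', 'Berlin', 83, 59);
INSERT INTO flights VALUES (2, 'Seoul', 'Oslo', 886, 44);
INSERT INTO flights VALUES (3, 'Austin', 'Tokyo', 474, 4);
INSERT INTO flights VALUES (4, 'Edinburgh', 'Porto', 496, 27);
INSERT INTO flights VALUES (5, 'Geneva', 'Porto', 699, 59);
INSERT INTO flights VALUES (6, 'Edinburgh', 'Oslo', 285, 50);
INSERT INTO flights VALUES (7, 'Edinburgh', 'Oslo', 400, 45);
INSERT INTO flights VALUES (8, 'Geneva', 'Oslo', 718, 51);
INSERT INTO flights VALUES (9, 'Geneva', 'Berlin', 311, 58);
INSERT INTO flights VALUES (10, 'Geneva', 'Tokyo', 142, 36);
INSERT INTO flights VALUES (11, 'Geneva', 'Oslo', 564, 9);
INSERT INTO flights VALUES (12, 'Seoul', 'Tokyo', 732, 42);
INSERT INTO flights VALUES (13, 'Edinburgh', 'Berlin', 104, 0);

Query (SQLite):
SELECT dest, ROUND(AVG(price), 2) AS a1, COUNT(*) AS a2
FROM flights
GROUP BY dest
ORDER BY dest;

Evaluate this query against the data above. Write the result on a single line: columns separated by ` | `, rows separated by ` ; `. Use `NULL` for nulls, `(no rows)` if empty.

Group flights by dest.
Per group compute: ROUND(AVG(price), 2), COUNT(*).
  Berlin: ids {1, 9, 13} → ROUND(AVG(price), 2)=166, COUNT(*)=3
  Oslo: ids {2, 6, 7, 8, 11} → ROUND(AVG(price), 2)=570.6, COUNT(*)=5
  Porto: ids {4, 5} → ROUND(AVG(price), 2)=597.5, COUNT(*)=2
  Tokyo: ids {3, 10, 12} → ROUND(AVG(price), 2)=449.33, COUNT(*)=3

Berlin | 166 | 3 ; Oslo | 570.6 | 5 ; Porto | 597.5 | 2 ; Tokyo | 449.33 | 3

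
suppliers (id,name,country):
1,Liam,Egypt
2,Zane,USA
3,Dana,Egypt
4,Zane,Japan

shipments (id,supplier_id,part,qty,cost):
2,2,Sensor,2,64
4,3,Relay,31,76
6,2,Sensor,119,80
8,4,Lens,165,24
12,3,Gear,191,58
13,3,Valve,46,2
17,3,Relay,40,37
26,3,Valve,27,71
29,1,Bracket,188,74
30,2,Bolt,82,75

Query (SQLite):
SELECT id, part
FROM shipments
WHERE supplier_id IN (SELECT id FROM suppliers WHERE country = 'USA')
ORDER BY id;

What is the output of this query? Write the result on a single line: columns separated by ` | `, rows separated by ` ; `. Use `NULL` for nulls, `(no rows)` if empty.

2 | Sensor ; 6 | Sensor ; 30 | Bolt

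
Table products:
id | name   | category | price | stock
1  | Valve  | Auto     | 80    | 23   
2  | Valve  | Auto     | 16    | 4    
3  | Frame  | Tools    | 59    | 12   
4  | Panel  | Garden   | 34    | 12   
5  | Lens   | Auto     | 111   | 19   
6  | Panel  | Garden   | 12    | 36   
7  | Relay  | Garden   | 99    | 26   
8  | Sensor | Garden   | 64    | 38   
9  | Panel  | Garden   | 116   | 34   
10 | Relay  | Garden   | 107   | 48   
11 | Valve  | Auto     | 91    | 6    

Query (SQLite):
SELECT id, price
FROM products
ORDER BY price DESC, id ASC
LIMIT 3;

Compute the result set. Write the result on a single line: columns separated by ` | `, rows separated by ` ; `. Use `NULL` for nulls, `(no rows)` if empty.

Sort by price desc, tiebreak id asc: (116, id=9), (111, id=5), (107, id=10), (99, id=7), (91, id=11), (80, id=1) …. Take first 3.

9 | 116 ; 5 | 111 ; 10 | 107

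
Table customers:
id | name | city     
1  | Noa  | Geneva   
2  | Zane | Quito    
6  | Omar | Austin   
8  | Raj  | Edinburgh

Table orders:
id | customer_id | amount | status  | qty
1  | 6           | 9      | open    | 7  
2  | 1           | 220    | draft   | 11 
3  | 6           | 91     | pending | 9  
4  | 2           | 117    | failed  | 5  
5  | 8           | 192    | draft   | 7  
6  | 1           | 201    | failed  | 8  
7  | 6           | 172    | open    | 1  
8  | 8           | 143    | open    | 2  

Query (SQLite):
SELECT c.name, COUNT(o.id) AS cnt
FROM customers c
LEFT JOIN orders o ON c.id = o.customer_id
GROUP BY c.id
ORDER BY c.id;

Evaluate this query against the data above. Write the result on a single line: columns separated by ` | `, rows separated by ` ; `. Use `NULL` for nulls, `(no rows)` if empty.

LEFT JOIN keeps every customers row; unmatched ones get NULL for orders columns.
Group by customers.id and compute COUNT(o.id). COUNT(col) of an all-NULL group is 0.
  1: ids {2, 6} → COUNT(o.id)=2
  2: ids {4} → COUNT(o.id)=1
  6: ids {1, 3, 7} → COUNT(o.id)=3
  8: ids {5, 8} → COUNT(o.id)=2

Noa | 2 ; Zane | 1 ; Omar | 3 ; Raj | 2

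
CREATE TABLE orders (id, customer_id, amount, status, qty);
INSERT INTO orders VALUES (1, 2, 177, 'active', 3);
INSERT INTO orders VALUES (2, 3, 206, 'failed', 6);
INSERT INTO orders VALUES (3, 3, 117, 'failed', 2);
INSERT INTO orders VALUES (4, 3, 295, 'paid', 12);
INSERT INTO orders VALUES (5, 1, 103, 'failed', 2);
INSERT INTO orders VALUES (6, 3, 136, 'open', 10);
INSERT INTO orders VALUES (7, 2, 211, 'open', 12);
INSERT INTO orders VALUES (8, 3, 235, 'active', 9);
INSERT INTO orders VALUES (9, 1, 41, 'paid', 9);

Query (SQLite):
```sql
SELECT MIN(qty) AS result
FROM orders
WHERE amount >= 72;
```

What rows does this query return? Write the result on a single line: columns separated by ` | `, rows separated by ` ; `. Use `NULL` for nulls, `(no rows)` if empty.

Rows where amount >= 72 → qty values: [3, 6, 2, 12, 2, 10, 12, 9].
MIN of non-NULL values = 2.

2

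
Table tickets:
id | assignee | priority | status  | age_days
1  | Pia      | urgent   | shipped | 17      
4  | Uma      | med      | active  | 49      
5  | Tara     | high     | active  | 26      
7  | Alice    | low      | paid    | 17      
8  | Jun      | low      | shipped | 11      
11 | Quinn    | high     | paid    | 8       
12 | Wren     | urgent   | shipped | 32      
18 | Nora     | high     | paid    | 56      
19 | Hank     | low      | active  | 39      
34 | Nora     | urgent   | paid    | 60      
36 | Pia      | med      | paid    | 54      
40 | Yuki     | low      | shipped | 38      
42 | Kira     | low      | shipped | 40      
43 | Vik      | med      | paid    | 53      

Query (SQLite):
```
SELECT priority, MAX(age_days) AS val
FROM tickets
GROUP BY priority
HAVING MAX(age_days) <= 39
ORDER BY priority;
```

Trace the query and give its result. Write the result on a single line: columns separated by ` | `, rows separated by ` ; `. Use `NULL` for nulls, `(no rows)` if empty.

(no rows)

Partition tickets by priority; compute MAX(age_days) within each group.
HAVING: keep groups where MAX(age_days) <= 39.
  high: ids {5, 11, 18} → MAX(age_days)=56
  low: ids {7, 8, 19, 40, 42} → MAX(age_days)=40
  med: ids {4, 36, 43} → MAX(age_days)=54
  urgent: ids {1, 12, 34} → MAX(age_days)=60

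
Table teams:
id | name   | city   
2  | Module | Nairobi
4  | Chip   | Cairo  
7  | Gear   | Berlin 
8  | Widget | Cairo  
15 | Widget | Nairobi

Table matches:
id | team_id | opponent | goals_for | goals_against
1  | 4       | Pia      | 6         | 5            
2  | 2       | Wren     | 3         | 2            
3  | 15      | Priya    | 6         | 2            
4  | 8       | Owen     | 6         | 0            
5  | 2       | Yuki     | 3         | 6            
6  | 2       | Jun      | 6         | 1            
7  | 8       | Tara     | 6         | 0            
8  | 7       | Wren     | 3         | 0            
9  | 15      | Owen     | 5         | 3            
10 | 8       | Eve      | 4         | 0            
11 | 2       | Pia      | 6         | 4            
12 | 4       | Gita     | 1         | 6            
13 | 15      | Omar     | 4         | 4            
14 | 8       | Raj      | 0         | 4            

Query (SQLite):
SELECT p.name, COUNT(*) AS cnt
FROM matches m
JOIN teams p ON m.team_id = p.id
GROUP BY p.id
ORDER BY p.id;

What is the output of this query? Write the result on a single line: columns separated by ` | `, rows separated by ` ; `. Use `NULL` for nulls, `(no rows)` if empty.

Join each matches row to its teams via team_id.
Group joined rows by teams.id; compute COUNT(*) per group.
  2: ids {2, 5, 6, 11} → COUNT(*)=4
  4: ids {1, 12} → COUNT(*)=2
  7: ids {8} → COUNT(*)=1
  8: ids {4, 7, 10, 14} → COUNT(*)=4
  15: ids {3, 9, 13} → COUNT(*)=3

Module | 4 ; Chip | 2 ; Gear | 1 ; Widget | 4 ; Widget | 3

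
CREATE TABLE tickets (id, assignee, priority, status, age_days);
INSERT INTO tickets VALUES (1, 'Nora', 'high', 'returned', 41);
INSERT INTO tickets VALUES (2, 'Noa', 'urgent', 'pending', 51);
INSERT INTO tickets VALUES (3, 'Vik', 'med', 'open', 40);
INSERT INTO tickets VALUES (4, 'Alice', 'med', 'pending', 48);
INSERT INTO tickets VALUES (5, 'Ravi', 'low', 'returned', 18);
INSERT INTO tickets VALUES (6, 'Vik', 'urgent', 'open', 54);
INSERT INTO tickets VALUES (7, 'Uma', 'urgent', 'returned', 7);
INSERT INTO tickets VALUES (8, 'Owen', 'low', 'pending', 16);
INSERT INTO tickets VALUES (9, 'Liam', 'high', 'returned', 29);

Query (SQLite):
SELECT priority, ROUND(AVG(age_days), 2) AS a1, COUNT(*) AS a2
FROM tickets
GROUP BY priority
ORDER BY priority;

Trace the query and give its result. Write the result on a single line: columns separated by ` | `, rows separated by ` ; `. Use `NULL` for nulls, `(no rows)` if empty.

Group tickets by priority.
Per group compute: ROUND(AVG(age_days), 2), COUNT(*).
  high: ids {1, 9} → ROUND(AVG(age_days), 2)=35, COUNT(*)=2
  low: ids {5, 8} → ROUND(AVG(age_days), 2)=17, COUNT(*)=2
  med: ids {3, 4} → ROUND(AVG(age_days), 2)=44, COUNT(*)=2
  urgent: ids {2, 6, 7} → ROUND(AVG(age_days), 2)=37.33, COUNT(*)=3

high | 35 | 2 ; low | 17 | 2 ; med | 44 | 2 ; urgent | 37.33 | 3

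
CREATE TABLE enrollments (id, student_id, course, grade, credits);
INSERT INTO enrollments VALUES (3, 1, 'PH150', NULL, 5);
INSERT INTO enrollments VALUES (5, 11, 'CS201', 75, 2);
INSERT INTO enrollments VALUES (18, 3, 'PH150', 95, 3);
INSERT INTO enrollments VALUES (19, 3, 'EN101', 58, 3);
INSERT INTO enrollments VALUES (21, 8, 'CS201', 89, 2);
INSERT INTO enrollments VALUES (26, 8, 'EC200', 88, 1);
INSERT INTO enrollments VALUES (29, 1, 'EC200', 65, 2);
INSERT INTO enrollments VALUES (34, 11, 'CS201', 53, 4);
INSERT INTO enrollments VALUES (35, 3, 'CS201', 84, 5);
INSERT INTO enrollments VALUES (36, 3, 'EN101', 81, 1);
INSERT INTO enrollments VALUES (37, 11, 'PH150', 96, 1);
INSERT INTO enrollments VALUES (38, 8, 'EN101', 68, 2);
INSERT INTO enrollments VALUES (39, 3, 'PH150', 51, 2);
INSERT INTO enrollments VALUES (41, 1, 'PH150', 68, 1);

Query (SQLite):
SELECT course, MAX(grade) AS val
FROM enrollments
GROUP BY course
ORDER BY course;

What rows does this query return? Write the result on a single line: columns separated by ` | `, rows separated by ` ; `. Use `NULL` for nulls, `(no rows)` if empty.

Partition enrollments by course; compute MAX(grade) within each group.
  CS201: ids {5, 21, 34, 35} → MAX(grade)=89
  EC200: ids {26, 29} → MAX(grade)=88
  EN101: ids {19, 36, 38} → MAX(grade)=81
  PH150: ids {3, 18, 37, 39, 41} → MAX(grade)=96

CS201 | 89 ; EC200 | 88 ; EN101 | 81 ; PH150 | 96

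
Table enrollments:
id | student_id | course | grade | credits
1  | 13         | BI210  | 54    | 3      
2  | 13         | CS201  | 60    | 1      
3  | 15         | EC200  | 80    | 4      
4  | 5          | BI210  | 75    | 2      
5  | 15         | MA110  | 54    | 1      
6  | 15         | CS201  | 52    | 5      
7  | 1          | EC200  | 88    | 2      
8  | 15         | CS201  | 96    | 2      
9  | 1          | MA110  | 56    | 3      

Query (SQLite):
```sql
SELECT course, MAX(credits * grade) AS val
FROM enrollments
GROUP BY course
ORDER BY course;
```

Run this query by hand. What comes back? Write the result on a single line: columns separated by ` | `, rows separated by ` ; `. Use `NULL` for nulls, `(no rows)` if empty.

For each row compute credits * grade.
Group by course; take MAX of the expression per group.
  BI210: ids {1, 4} → MAX(credits * grade)=162
  CS201: ids {2, 6, 8} → MAX(credits * grade)=260
  EC200: ids {3, 7} → MAX(credits * grade)=320
  MA110: ids {5, 9} → MAX(credits * grade)=168

BI210 | 162 ; CS201 | 260 ; EC200 | 320 ; MA110 | 168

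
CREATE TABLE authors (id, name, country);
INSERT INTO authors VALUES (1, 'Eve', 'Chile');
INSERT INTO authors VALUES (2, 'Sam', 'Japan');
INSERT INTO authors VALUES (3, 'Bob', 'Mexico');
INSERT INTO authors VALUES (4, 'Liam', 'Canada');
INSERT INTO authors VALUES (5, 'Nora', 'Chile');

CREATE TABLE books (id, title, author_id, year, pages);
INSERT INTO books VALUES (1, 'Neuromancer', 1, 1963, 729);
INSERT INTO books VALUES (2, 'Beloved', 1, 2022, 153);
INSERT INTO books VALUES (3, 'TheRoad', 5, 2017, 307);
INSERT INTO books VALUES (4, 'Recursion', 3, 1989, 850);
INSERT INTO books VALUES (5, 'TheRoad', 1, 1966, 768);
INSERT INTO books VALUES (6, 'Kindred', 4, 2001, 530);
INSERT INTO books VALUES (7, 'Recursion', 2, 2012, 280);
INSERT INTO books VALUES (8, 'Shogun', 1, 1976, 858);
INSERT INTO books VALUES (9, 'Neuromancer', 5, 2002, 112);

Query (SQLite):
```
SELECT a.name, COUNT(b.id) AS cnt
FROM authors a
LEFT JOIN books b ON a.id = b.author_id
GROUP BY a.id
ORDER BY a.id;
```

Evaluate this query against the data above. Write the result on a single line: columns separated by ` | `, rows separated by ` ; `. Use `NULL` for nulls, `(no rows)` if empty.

Eve | 4 ; Sam | 1 ; Bob | 1 ; Liam | 1 ; Nora | 2

LEFT JOIN keeps every authors row; unmatched ones get NULL for books columns.
Group by authors.id and compute COUNT(b.id). COUNT(col) of an all-NULL group is 0.
  1: ids {1, 2, 5, 8} → COUNT(b.id)=4
  2: ids {7} → COUNT(b.id)=1
  3: ids {4} → COUNT(b.id)=1
  4: ids {6} → COUNT(b.id)=1
  5: ids {3, 9} → COUNT(b.id)=2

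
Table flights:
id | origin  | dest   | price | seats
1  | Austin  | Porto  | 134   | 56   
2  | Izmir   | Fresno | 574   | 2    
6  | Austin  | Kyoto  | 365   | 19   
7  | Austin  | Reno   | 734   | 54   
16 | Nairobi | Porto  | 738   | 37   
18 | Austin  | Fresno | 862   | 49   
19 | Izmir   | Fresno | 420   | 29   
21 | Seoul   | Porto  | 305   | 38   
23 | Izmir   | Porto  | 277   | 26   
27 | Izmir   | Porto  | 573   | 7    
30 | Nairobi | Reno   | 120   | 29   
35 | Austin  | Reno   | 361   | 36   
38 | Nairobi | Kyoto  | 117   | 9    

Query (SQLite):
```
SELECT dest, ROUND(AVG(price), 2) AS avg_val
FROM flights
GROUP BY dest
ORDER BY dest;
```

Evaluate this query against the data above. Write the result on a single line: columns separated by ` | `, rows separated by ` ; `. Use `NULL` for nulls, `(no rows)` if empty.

Fresno | 618.67 ; Kyoto | 241 ; Porto | 405.4 ; Reno | 405

Partition flights by dest; compute ROUND(AVG(price), 2) within each group.
  Fresno: ids {2, 18, 19} → ROUND(AVG(price), 2)=618.67
  Kyoto: ids {6, 38} → ROUND(AVG(price), 2)=241
  Porto: ids {1, 16, 21, 23, 27} → ROUND(AVG(price), 2)=405.4
  Reno: ids {7, 30, 35} → ROUND(AVG(price), 2)=405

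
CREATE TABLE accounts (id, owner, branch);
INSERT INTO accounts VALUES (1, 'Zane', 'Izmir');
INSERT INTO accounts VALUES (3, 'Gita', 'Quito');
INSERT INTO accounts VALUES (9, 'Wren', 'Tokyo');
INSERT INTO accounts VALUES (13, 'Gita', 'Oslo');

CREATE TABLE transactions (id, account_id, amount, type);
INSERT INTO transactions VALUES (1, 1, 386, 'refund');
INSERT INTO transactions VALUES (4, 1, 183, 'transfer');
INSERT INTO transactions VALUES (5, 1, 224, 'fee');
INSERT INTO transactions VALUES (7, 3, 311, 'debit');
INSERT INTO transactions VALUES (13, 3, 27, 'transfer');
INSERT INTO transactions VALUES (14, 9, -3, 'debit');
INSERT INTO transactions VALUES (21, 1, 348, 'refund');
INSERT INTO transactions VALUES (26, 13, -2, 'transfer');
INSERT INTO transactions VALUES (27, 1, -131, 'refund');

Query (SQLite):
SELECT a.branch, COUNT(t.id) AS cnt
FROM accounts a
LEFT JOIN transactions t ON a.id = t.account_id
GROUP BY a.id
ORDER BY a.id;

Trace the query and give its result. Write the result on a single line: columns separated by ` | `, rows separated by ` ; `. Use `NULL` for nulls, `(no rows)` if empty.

LEFT JOIN keeps every accounts row; unmatched ones get NULL for transactions columns.
Group by accounts.id and compute COUNT(t.id). COUNT(col) of an all-NULL group is 0.
  1: ids {1, 4, 5, 21, 27} → COUNT(t.id)=5
  3: ids {7, 13} → COUNT(t.id)=2
  9: ids {14} → COUNT(t.id)=1
  13: ids {26} → COUNT(t.id)=1

Izmir | 5 ; Quito | 2 ; Tokyo | 1 ; Oslo | 1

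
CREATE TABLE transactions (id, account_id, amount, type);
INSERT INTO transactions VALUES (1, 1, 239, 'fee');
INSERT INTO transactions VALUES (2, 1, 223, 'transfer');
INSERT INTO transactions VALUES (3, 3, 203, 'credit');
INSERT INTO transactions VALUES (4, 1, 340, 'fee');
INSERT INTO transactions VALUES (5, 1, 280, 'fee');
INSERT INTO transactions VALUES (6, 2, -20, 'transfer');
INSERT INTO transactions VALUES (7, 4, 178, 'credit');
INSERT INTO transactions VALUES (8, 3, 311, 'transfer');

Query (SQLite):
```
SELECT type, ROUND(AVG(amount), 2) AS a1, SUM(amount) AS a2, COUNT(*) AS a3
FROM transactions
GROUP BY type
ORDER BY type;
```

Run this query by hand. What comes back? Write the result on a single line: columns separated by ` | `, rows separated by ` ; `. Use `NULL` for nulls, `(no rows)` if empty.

Group transactions by type.
Per group compute: ROUND(AVG(amount), 2), SUM(amount), COUNT(*).
  credit: ids {3, 7} → ROUND(AVG(amount), 2)=190.5, SUM(amount)=381, COUNT(*)=2
  fee: ids {1, 4, 5} → ROUND(AVG(amount), 2)=286.33, SUM(amount)=859, COUNT(*)=3
  transfer: ids {2, 6, 8} → ROUND(AVG(amount), 2)=171.33, SUM(amount)=514, COUNT(*)=3

credit | 190.5 | 381 | 2 ; fee | 286.33 | 859 | 3 ; transfer | 171.33 | 514 | 3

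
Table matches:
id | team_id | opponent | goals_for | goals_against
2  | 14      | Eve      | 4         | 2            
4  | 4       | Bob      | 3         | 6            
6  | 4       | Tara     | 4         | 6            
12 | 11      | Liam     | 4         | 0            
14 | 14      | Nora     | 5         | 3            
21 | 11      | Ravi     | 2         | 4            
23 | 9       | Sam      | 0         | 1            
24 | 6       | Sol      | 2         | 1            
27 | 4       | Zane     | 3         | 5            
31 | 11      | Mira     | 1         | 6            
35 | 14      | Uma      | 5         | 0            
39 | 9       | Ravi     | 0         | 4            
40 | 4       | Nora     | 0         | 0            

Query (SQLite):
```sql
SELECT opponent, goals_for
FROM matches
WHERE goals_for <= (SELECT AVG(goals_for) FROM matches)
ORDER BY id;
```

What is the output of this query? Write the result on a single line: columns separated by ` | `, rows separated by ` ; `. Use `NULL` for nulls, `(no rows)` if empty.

Ravi | 2 ; Sam | 0 ; Sol | 2 ; Mira | 1 ; Ravi | 0 ; Nora | 0

Scalar subquery: AVG(goals_for) over all matches rows = 2.538462 (≈; comparison uses full precision).
Keep rows where goals_for <= that value.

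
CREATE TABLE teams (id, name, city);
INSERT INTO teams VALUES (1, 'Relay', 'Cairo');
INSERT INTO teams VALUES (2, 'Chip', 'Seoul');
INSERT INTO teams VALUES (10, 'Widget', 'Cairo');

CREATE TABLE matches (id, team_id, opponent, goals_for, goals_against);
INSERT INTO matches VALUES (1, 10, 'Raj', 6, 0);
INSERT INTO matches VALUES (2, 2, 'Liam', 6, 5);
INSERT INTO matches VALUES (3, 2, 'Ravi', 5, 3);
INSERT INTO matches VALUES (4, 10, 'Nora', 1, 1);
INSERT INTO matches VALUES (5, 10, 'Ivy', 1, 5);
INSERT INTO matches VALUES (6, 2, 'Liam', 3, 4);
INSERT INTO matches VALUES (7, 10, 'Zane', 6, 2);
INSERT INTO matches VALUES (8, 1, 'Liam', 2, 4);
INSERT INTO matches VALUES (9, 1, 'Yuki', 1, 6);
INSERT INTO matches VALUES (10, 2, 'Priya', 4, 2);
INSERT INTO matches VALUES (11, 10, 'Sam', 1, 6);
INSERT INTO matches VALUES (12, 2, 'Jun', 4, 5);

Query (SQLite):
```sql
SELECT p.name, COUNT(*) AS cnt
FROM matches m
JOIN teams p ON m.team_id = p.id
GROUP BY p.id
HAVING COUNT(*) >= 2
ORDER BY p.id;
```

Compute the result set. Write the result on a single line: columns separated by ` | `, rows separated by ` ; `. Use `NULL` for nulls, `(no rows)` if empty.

Relay | 2 ; Chip | 5 ; Widget | 5

Join each matches row to its teams via team_id.
Group joined rows by teams.id; compute COUNT(*) per group.
HAVING: keep groups with count ≥ 2.
  1: ids {8, 9} → COUNT(*)=2
  2: ids {2, 3, 6, 10, 12} → COUNT(*)=5
  10: ids {1, 4, 5, 7, 11} → COUNT(*)=5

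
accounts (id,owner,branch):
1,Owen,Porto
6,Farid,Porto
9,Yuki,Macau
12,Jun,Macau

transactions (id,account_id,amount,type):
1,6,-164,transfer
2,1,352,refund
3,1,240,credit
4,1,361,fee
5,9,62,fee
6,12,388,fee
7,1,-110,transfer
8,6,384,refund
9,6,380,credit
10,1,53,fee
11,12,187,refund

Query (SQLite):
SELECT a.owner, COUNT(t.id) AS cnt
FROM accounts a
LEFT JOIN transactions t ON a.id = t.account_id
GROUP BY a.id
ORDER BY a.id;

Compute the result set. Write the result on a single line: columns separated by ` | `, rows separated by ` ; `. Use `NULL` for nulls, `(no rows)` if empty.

LEFT JOIN keeps every accounts row; unmatched ones get NULL for transactions columns.
Group by accounts.id and compute COUNT(t.id). COUNT(col) of an all-NULL group is 0.
  1: ids {2, 3, 4, 7, 10} → COUNT(t.id)=5
  6: ids {1, 8, 9} → COUNT(t.id)=3
  9: ids {5} → COUNT(t.id)=1
  12: ids {6, 11} → COUNT(t.id)=2

Owen | 5 ; Farid | 3 ; Yuki | 1 ; Jun | 2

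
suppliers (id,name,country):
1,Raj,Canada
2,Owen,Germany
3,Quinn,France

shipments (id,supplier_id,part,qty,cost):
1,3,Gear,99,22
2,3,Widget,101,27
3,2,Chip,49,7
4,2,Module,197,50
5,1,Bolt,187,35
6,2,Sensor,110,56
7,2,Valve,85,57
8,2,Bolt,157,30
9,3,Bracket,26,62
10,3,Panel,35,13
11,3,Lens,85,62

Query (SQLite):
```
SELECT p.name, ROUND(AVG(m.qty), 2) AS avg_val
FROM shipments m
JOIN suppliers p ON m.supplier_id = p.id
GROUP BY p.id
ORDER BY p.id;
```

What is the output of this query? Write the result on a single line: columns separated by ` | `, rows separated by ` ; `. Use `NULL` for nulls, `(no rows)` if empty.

Raj | 187 ; Owen | 119.6 ; Quinn | 69.2

Join each shipments row to its suppliers via supplier_id.
Group joined rows by suppliers.id; compute ROUND(AVG(m.qty), 2) per group.
  1: ids {5} → ROUND(AVG(m.qty), 2)=187
  2: ids {3, 4, 6, 7, 8} → ROUND(AVG(m.qty), 2)=119.6
  3: ids {1, 2, 9, 10, 11} → ROUND(AVG(m.qty), 2)=69.2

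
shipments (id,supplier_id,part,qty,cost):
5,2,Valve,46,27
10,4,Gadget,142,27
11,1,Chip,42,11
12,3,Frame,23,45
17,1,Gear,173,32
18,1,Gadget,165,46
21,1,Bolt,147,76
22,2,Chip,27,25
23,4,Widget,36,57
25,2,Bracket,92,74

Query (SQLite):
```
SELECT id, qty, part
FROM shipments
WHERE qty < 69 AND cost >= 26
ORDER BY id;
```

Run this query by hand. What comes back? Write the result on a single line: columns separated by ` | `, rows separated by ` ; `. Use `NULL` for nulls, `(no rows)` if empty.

5 | 46 | Valve ; 12 | 23 | Frame ; 23 | 36 | Widget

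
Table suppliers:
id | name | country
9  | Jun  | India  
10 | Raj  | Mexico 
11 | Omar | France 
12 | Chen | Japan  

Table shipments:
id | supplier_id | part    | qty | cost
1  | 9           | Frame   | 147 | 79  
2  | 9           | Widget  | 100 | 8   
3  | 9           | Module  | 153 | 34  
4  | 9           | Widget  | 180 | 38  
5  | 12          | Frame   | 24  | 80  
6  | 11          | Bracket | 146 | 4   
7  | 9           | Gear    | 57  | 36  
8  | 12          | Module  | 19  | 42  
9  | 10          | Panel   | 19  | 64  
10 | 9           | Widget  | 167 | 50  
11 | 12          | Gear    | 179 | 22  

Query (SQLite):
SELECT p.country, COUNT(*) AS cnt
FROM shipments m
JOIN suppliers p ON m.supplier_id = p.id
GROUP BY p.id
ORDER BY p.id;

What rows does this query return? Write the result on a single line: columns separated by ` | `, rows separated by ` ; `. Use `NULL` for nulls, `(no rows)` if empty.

Join each shipments row to its suppliers via supplier_id.
Group joined rows by suppliers.id; compute COUNT(*) per group.
  9: ids {1, 2, 3, 4, 7, 10} → COUNT(*)=6
  10: ids {9} → COUNT(*)=1
  11: ids {6} → COUNT(*)=1
  12: ids {5, 8, 11} → COUNT(*)=3

India | 6 ; Mexico | 1 ; France | 1 ; Japan | 3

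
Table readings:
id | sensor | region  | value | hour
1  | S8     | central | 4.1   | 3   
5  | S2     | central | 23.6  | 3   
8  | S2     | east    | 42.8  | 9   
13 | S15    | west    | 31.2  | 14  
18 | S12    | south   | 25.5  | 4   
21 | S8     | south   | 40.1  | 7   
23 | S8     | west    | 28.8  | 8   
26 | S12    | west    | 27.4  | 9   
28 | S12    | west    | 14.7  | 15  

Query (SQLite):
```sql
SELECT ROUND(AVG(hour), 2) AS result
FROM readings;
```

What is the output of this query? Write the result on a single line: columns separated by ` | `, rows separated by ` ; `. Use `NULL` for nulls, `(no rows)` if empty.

8

All hour values: [3, 3, 9, 14, 4, 7, 8, 9, 15].
AVG = 72 / 9 (rounded to 2 dp).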